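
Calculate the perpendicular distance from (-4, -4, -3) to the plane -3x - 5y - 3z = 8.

distance = |a·x₀ + b·y₀ + c·z₀ - d| / √(a² + b² + c²)
  = |(-3)·(-4) + (-5)·(-4) + (-3)·(-3) - 8| / √((-3)² + (-5)² + (-3)²)
  = |12 + 20 + 9 - 8| / √(9 + 25 + 9)
  = |33| / √43
  = 33 / 6.557
  ≈ 5.032

5.032


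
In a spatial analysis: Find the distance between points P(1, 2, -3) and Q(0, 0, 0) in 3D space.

d = √[(x₂-x₁)² + (y₂-y₁)² + (z₂-z₁)²]
  = √[(-1)² + (-2)² + 3²]
  = √[1 + 4 + 9]
  = √14
  ≈ 3.742

3.742


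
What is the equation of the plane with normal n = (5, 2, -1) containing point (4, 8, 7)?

The plane through P with normal n = (a, b, c) satisfies n·(r - P) = 0,
i.e. ax + by + cz = a·x₀ + b·y₀ + c·z₀.
d = 5·4 + 2·8 + (-1)·7
  = 20 + 16 - 7
  = 29
Equation: 5x + 2y - z = 29

5x + 2y - z = 29


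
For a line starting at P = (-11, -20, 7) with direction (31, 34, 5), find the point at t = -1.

P(t) = P + t·d
  = (-11 + 31·(-1), -20 + 34·(-1), 7 + 5·(-1))
  = (-11 - 31, -20 - 34, 7 - 5)
  = (-42, -54, 2)

(-42, -54, 2)


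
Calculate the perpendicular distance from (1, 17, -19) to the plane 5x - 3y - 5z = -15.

distance = |a·x₀ + b·y₀ + c·z₀ - d| / √(a² + b² + c²)
  = |5·1 + (-3)·17 + (-5)·(-19) - (-15)| / √(5² + (-3)² + (-5)²)
  = |5 - 51 + 95 + 15| / √(25 + 9 + 25)
  = |64| / √59
  = 64 / 7.681
  ≈ 8.332

8.332


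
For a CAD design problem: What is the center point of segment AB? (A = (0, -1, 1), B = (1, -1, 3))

M = ((x₁+x₂)/2, (y₁+y₂)/2, (z₁+z₂)/2)
  = ((0 + 1)/2, (-1 - 1)/2, (1 + 3)/2)
  = (1/2, -2/2, 4/2)
  = (0.5, -1, 2)

(0.5, -1, 2)


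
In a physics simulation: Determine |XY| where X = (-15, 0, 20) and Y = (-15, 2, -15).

d = √[(x₂-x₁)² + (y₂-y₁)² + (z₂-z₁)²]
  = √[0² + 2² + (-35)²]
  = √[0 + 4 + 1225]
  = √1229
  ≈ 35.06

35.06


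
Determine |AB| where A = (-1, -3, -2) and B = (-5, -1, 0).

d = √[(x₂-x₁)² + (y₂-y₁)² + (z₂-z₁)²]
  = √[(-4)² + 2² + 2²]
  = √[16 + 4 + 4]
  = √24
  ≈ 4.899

4.899


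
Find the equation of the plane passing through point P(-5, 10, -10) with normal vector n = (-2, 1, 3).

The plane through P with normal n = (a, b, c) satisfies n·(r - P) = 0,
i.e. ax + by + cz = a·x₀ + b·y₀ + c·z₀.
d = (-2)·(-5) + 1·10 + 3·(-10)
  = 10 + 10 - 30
  = -10
Equation: -2x + y + 3z = -10

-2x + y + 3z = -10


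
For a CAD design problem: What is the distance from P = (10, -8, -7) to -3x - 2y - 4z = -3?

distance = |a·x₀ + b·y₀ + c·z₀ - d| / √(a² + b² + c²)
  = |(-3)·10 + (-2)·(-8) + (-4)·(-7) - (-3)| / √((-3)² + (-2)² + (-4)²)
  = |-30 + 16 + 28 + 3| / √(9 + 4 + 16)
  = |17| / √29
  = 17 / 5.385
  ≈ 3.157

3.157


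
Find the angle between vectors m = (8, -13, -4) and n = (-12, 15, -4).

m·n = 8·(-12) + (-13)·15 + (-4)·(-4) = -96 - 195 + 16 = -275
|m| = √(8² + (-13)² + (-4)²) = √249 ≈ 15.78
|n| = √((-12)² + 15² + (-4)²) = √385 ≈ 19.62
cos θ = (m·n)/(|m||n|) = -275/(15.78·19.62) ≈ -0.8882
θ = arccos(-0.8882) ≈ 152.6°

152.6°


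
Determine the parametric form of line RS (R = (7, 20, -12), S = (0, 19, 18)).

Direction vector d = S - R = (0 - 7, 19 - 20, 18 + 12) = (-7, -1, 30)
Parametric form r = R + t·d:
x = 7 - 7t, y = 20 - t, z = -12 + 30t

x = 7 - 7t, y = 20 - t, z = -12 + 30t


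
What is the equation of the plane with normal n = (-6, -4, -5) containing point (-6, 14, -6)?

The plane through P with normal n = (a, b, c) satisfies n·(r - P) = 0,
i.e. ax + by + cz = a·x₀ + b·y₀ + c·z₀.
d = (-6)·(-6) + (-4)·14 + (-5)·(-6)
  = 36 - 56 + 30
  = 10
Equation: -6x - 4y - 5z = 10

-6x - 4y - 5z = 10


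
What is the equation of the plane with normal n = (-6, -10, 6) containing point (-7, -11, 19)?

The plane through P with normal n = (a, b, c) satisfies n·(r - P) = 0,
i.e. ax + by + cz = a·x₀ + b·y₀ + c·z₀.
d = (-6)·(-7) + (-10)·(-11) + 6·19
  = 42 + 110 + 114
  = 266
Equation: -6x - 10y + 6z = 266

-6x - 10y + 6z = 266


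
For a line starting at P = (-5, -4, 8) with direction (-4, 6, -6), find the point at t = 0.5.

P(t) = P + t·d
  = (-5 + (-4)·0.5, -4 + 6·0.5, 8 + (-6)·0.5)
  = (-5 - 2, -4 + 3, 8 - 3)
  = (-7, -1, 5)

(-7, -1, 5)


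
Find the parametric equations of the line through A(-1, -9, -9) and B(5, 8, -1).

Direction vector d = B - A = (5 + 1, 8 + 9, -1 + 9) = (6, 17, 8)
Parametric form r = A + t·d:
x = -1 + 6t, y = -9 + 17t, z = -9 + 8t

x = -1 + 6t, y = -9 + 17t, z = -9 + 8t


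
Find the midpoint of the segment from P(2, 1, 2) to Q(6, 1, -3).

M = ((x₁+x₂)/2, (y₁+y₂)/2, (z₁+z₂)/2)
  = ((2 + 6)/2, (1 + 1)/2, (2 - 3)/2)
  = (8/2, 2/2, -1/2)
  = (4, 1, -0.5)

(4, 1, -0.5)


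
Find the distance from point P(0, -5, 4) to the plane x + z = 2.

distance = |a·x₀ + b·y₀ + c·z₀ - d| / √(a² + b² + c²)
  = |1·0 + 0·(-5) + 1·4 - 2| / √(1² + 0² + 1²)
  = |0 + 0 + 4 - 2| / √(1 + 0 + 1)
  = |2| / √2
  = 2 / 1.414
  ≈ 1.414

1.414


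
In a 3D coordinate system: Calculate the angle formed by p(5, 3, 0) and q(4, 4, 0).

p·q = 5·4 + 3·4 + 0·0 = 20 + 12 + 0 = 32
|p| = √(5² + 3² + 0²) = √34 ≈ 5.831
|q| = √(4² + 4² + 0²) = √32 ≈ 5.657
cos θ = (p·q)/(|p||q|) = 32/(5.831·5.657) ≈ 0.9701
θ = arccos(0.9701) ≈ 14.04°

14.04°


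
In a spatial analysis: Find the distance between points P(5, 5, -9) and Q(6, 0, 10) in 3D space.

d = √[(x₂-x₁)² + (y₂-y₁)² + (z₂-z₁)²]
  = √[1² + (-5)² + 19²]
  = √[1 + 25 + 361]
  = √387
  ≈ 19.67

19.67


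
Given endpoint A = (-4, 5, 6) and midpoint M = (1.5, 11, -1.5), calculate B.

B = 2M - A
  = (2·1.5 - (-4), 2·11 - 5, 2·(-1.5) - 6)
  = (3 + 4, 22 - 5, -3 - 6)
  = (7, 17, -9)

(7, 17, -9)


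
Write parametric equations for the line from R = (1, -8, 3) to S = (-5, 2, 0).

Direction vector d = S - R = (-5 - 1, 2 + 8, 0 - 3) = (-6, 10, -3)
Parametric form r = R + t·d:
x = 1 - 6t, y = -8 + 10t, z = 3 - 3t

x = 1 - 6t, y = -8 + 10t, z = 3 - 3t


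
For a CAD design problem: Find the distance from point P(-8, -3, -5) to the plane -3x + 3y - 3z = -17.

distance = |a·x₀ + b·y₀ + c·z₀ - d| / √(a² + b² + c²)
  = |(-3)·(-8) + 3·(-3) + (-3)·(-5) - (-17)| / √((-3)² + 3² + (-3)²)
  = |24 - 9 + 15 + 17| / √(9 + 9 + 9)
  = |47| / √27
  = 47 / 5.196
  ≈ 9.045

9.045


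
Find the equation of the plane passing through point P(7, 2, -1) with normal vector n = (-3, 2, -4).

The plane through P with normal n = (a, b, c) satisfies n·(r - P) = 0,
i.e. ax + by + cz = a·x₀ + b·y₀ + c·z₀.
d = (-3)·7 + 2·2 + (-4)·(-1)
  = -21 + 4 + 4
  = -13
Equation: -3x + 2y - 4z = -13

-3x + 2y - 4z = -13


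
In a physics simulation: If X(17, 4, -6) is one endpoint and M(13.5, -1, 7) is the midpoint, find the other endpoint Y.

Y = 2M - X
  = (2·13.5 - 17, 2·(-1) - 4, 2·7 - (-6))
  = (27 - 17, -2 - 4, 14 + 6)
  = (10, -6, 20)

(10, -6, 20)


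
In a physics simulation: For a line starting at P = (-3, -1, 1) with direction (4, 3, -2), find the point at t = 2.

P(t) = P + t·d
  = (-3 + 4·2, -1 + 3·2, 1 + (-2)·2)
  = (-3 + 8, -1 + 6, 1 - 4)
  = (5, 5, -3)

(5, 5, -3)


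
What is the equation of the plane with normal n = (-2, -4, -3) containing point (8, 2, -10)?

The plane through P with normal n = (a, b, c) satisfies n·(r - P) = 0,
i.e. ax + by + cz = a·x₀ + b·y₀ + c·z₀.
d = (-2)·8 + (-4)·2 + (-3)·(-10)
  = -16 - 8 + 30
  = 6
Equation: -2x - 4y - 3z = 6

-2x - 4y - 3z = 6


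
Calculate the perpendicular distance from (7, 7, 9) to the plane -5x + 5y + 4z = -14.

distance = |a·x₀ + b·y₀ + c·z₀ - d| / √(a² + b² + c²)
  = |(-5)·7 + 5·7 + 4·9 - (-14)| / √((-5)² + 5² + 4²)
  = |-35 + 35 + 36 + 14| / √(25 + 25 + 16)
  = |50| / √66
  = 50 / 8.124
  ≈ 6.155

6.155


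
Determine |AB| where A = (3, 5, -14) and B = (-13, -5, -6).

d = √[(x₂-x₁)² + (y₂-y₁)² + (z₂-z₁)²]
  = √[(-16)² + (-10)² + 8²]
  = √[256 + 100 + 64]
  = √420
  ≈ 20.49

20.49


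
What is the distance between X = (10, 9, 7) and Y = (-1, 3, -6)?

d = √[(x₂-x₁)² + (y₂-y₁)² + (z₂-z₁)²]
  = √[(-11)² + (-6)² + (-13)²]
  = √[121 + 36 + 169]
  = √326
  ≈ 18.06

18.06


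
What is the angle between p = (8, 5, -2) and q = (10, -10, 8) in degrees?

p·q = 8·10 + 5·(-10) + (-2)·8 = 80 - 50 - 16 = 14
|p| = √(8² + 5² + (-2)²) = √93 ≈ 9.644
|q| = √(10² + (-10)² + 8²) = √264 ≈ 16.25
cos θ = (p·q)/(|p||q|) = 14/(9.644·16.25) ≈ 0.08935
θ = arccos(0.08935) ≈ 84.87°

84.87°


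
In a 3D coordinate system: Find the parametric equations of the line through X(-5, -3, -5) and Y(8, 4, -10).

Direction vector d = Y - X = (8 + 5, 4 + 3, -10 + 5) = (13, 7, -5)
Parametric form r = X + t·d:
x = -5 + 13t, y = -3 + 7t, z = -5 - 5t

x = -5 + 13t, y = -3 + 7t, z = -5 - 5t


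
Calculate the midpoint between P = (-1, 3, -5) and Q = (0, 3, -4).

M = ((x₁+x₂)/2, (y₁+y₂)/2, (z₁+z₂)/2)
  = ((-1 + 0)/2, (3 + 3)/2, (-5 - 4)/2)
  = (-1/2, 6/2, -9/2)
  = (-0.5, 3, -4.5)

(-0.5, 3, -4.5)


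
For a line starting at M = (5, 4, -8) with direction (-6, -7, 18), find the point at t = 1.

P(t) = M + t·d
  = (5 + (-6)·1, 4 + (-7)·1, -8 + 18·1)
  = (5 - 6, 4 - 7, -8 + 18)
  = (-1, -3, 10)

(-1, -3, 10)


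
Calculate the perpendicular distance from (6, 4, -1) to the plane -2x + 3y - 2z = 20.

distance = |a·x₀ + b·y₀ + c·z₀ - d| / √(a² + b² + c²)
  = |(-2)·6 + 3·4 + (-2)·(-1) - 20| / √((-2)² + 3² + (-2)²)
  = |-12 + 12 + 2 - 20| / √(4 + 9 + 4)
  = |-18| / √17
  = 18 / 4.123
  ≈ 4.366

4.366


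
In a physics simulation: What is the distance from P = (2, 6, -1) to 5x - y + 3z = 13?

distance = |a·x₀ + b·y₀ + c·z₀ - d| / √(a² + b² + c²)
  = |5·2 + (-1)·6 + 3·(-1) - 13| / √(5² + (-1)² + 3²)
  = |10 - 6 - 3 - 13| / √(25 + 1 + 9)
  = |-12| / √35
  = 12 / 5.916
  ≈ 2.028

2.028


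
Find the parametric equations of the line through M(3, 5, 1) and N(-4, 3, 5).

Direction vector d = N - M = (-4 - 3, 3 - 5, 5 - 1) = (-7, -2, 4)
Parametric form r = M + t·d:
x = 3 - 7t, y = 5 - 2t, z = 1 + 4t

x = 3 - 7t, y = 5 - 2t, z = 1 + 4t


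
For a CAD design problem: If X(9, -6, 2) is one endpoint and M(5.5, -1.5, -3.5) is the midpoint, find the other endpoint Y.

Y = 2M - X
  = (2·5.5 - 9, 2·(-1.5) - (-6), 2·(-3.5) - 2)
  = (11 - 9, -3 + 6, -7 - 2)
  = (2, 3, -9)

(2, 3, -9)


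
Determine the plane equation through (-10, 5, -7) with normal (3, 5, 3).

The plane through P with normal n = (a, b, c) satisfies n·(r - P) = 0,
i.e. ax + by + cz = a·x₀ + b·y₀ + c·z₀.
d = 3·(-10) + 5·5 + 3·(-7)
  = -30 + 25 - 21
  = -26
Equation: 3x + 5y + 3z = -26

3x + 5y + 3z = -26


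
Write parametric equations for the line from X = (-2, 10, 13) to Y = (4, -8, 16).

Direction vector d = Y - X = (4 + 2, -8 - 10, 16 - 13) = (6, -18, 3)
Parametric form r = X + t·d:
x = -2 + 6t, y = 10 - 18t, z = 13 + 3t

x = -2 + 6t, y = 10 - 18t, z = 13 + 3t


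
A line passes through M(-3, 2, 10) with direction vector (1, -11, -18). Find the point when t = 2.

P(t) = M + t·d
  = (-3 + 1·2, 2 + (-11)·2, 10 + (-18)·2)
  = (-3 + 2, 2 - 22, 10 - 36)
  = (-1, -20, -26)

(-1, -20, -26)


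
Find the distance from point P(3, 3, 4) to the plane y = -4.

distance = |a·x₀ + b·y₀ + c·z₀ - d| / √(a² + b² + c²)
  = |0·3 + 1·3 + 0·4 - (-4)| / √(0² + 1² + 0²)
  = |0 + 3 + 0 + 4| / √(0 + 1 + 0)
  = |7| / √1
  = 7 / 1
  ≈ 7

7


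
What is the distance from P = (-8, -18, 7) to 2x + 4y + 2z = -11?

distance = |a·x₀ + b·y₀ + c·z₀ - d| / √(a² + b² + c²)
  = |2·(-8) + 4·(-18) + 2·7 - (-11)| / √(2² + 4² + 2²)
  = |-16 - 72 + 14 + 11| / √(4 + 16 + 4)
  = |-63| / √24
  = 63 / 4.899
  ≈ 12.86

12.86


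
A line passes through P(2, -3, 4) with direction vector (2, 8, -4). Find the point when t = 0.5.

P(t) = P + t·d
  = (2 + 2·0.5, -3 + 8·0.5, 4 + (-4)·0.5)
  = (2 + 1, -3 + 4, 4 - 2)
  = (3, 1, 2)

(3, 1, 2)


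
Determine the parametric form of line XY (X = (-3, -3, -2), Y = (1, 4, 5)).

Direction vector d = Y - X = (1 + 3, 4 + 3, 5 + 2) = (4, 7, 7)
Parametric form r = X + t·d:
x = -3 + 4t, y = -3 + 7t, z = -2 + 7t

x = -3 + 4t, y = -3 + 7t, z = -2 + 7t


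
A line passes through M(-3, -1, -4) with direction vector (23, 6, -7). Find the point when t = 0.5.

P(t) = M + t·d
  = (-3 + 23·0.5, -1 + 6·0.5, -4 + (-7)·0.5)
  = (-3 + 11.5, -1 + 3, -4 - 3.5)
  = (8.5, 2, -7.5)

(8.5, 2, -7.5)


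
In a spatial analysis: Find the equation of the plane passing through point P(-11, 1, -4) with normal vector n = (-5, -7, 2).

The plane through P with normal n = (a, b, c) satisfies n·(r - P) = 0,
i.e. ax + by + cz = a·x₀ + b·y₀ + c·z₀.
d = (-5)·(-11) + (-7)·1 + 2·(-4)
  = 55 - 7 - 8
  = 40
Equation: -5x - 7y + 2z = 40

-5x - 7y + 2z = 40


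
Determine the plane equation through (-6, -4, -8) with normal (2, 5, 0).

The plane through P with normal n = (a, b, c) satisfies n·(r - P) = 0,
i.e. ax + by + cz = a·x₀ + b·y₀ + c·z₀.
d = 2·(-6) + 5·(-4) + 0·(-8)
  = -12 - 20 + 0
  = -32
Equation: 2x + 5y = -32

2x + 5y = -32


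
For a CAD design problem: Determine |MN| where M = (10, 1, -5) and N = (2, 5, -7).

d = √[(x₂-x₁)² + (y₂-y₁)² + (z₂-z₁)²]
  = √[(-8)² + 4² + (-2)²]
  = √[64 + 16 + 4]
  = √84
  ≈ 9.165

9.165


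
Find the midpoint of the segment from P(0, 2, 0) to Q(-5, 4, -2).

M = ((x₁+x₂)/2, (y₁+y₂)/2, (z₁+z₂)/2)
  = ((0 - 5)/2, (2 + 4)/2, (0 - 2)/2)
  = (-5/2, 6/2, -2/2)
  = (-2.5, 3, -1)

(-2.5, 3, -1)


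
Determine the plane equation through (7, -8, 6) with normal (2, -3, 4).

The plane through P with normal n = (a, b, c) satisfies n·(r - P) = 0,
i.e. ax + by + cz = a·x₀ + b·y₀ + c·z₀.
d = 2·7 + (-3)·(-8) + 4·6
  = 14 + 24 + 24
  = 62
Equation: 2x - 3y + 4z = 62

2x - 3y + 4z = 62


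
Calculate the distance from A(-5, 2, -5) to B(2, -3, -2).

d = √[(x₂-x₁)² + (y₂-y₁)² + (z₂-z₁)²]
  = √[7² + (-5)² + 3²]
  = √[49 + 25 + 9]
  = √83
  ≈ 9.11

9.11


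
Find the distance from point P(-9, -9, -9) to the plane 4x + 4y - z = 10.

distance = |a·x₀ + b·y₀ + c·z₀ - d| / √(a² + b² + c²)
  = |4·(-9) + 4·(-9) + (-1)·(-9) - 10| / √(4² + 4² + (-1)²)
  = |-36 - 36 + 9 - 10| / √(16 + 16 + 1)
  = |-73| / √33
  = 73 / 5.745
  ≈ 12.71

12.71


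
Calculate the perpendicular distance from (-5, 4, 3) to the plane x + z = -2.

distance = |a·x₀ + b·y₀ + c·z₀ - d| / √(a² + b² + c²)
  = |1·(-5) + 0·4 + 1·3 - (-2)| / √(1² + 0² + 1²)
  = |-5 + 0 + 3 + 2| / √(1 + 0 + 1)
  = |0| / √2
  = 0 / 1.414
  ≈ 0

0


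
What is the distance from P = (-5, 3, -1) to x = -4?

distance = |a·x₀ + b·y₀ + c·z₀ - d| / √(a² + b² + c²)
  = |1·(-5) + 0·3 + 0·(-1) - (-4)| / √(1² + 0² + 0²)
  = |-5 + 0 + 0 + 4| / √(1 + 0 + 0)
  = |-1| / √1
  = 1 / 1
  ≈ 1

1


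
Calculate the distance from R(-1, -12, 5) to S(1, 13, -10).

d = √[(x₂-x₁)² + (y₂-y₁)² + (z₂-z₁)²]
  = √[2² + 25² + (-15)²]
  = √[4 + 625 + 225]
  = √854
  ≈ 29.22

29.22


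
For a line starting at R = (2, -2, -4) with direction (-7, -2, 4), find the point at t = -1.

P(t) = R + t·d
  = (2 + (-7)·(-1), -2 + (-2)·(-1), -4 + 4·(-1))
  = (2 + 7, -2 + 2, -4 - 4)
  = (9, 0, -8)

(9, 0, -8)


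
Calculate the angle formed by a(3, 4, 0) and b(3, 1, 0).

a·b = 3·3 + 4·1 + 0·0 = 9 + 4 + 0 = 13
|a| = √(3² + 4² + 0²) = √25 ≈ 5
|b| = √(3² + 1² + 0²) = √10 ≈ 3.162
cos θ = (a·b)/(|a||b|) = 13/(5·3.162) ≈ 0.8222
θ = arccos(0.8222) ≈ 34.7°

34.7°


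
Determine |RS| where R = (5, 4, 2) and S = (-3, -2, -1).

d = √[(x₂-x₁)² + (y₂-y₁)² + (z₂-z₁)²]
  = √[(-8)² + (-6)² + (-3)²]
  = √[64 + 36 + 9]
  = √109
  ≈ 10.44

10.44


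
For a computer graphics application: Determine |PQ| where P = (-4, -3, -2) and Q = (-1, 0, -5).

d = √[(x₂-x₁)² + (y₂-y₁)² + (z₂-z₁)²]
  = √[3² + 3² + (-3)²]
  = √[9 + 9 + 9]
  = √27
  ≈ 5.196

5.196


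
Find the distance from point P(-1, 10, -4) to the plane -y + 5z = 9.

distance = |a·x₀ + b·y₀ + c·z₀ - d| / √(a² + b² + c²)
  = |0·(-1) + (-1)·10 + 5·(-4) - 9| / √(0² + (-1)² + 5²)
  = |0 - 10 - 20 - 9| / √(0 + 1 + 25)
  = |-39| / √26
  = 39 / 5.099
  ≈ 7.649

7.649


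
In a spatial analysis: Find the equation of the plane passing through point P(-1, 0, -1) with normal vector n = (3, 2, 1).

The plane through P with normal n = (a, b, c) satisfies n·(r - P) = 0,
i.e. ax + by + cz = a·x₀ + b·y₀ + c·z₀.
d = 3·(-1) + 2·0 + 1·(-1)
  = -3 + 0 - 1
  = -4
Equation: 3x + 2y + z = -4

3x + 2y + z = -4


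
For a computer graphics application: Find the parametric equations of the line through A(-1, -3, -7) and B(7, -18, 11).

Direction vector d = B - A = (7 + 1, -18 + 3, 11 + 7) = (8, -15, 18)
Parametric form r = A + t·d:
x = -1 + 8t, y = -3 - 15t, z = -7 + 18t

x = -1 + 8t, y = -3 - 15t, z = -7 + 18t


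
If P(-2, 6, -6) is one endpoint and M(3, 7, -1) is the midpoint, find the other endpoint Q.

Q = 2M - P
  = (2·3 - (-2), 2·7 - 6, 2·(-1) - (-6))
  = (6 + 2, 14 - 6, -2 + 6)
  = (8, 8, 4)

(8, 8, 4)


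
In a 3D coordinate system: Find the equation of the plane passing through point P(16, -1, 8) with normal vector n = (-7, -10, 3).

The plane through P with normal n = (a, b, c) satisfies n·(r - P) = 0,
i.e. ax + by + cz = a·x₀ + b·y₀ + c·z₀.
d = (-7)·16 + (-10)·(-1) + 3·8
  = -112 + 10 + 24
  = -78
Equation: -7x - 10y + 3z = -78

-7x - 10y + 3z = -78


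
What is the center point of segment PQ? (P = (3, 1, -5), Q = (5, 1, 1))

M = ((x₁+x₂)/2, (y₁+y₂)/2, (z₁+z₂)/2)
  = ((3 + 5)/2, (1 + 1)/2, (-5 + 1)/2)
  = (8/2, 2/2, -4/2)
  = (4, 1, -2)

(4, 1, -2)


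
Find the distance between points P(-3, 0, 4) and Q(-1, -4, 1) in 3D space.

d = √[(x₂-x₁)² + (y₂-y₁)² + (z₂-z₁)²]
  = √[2² + (-4)² + (-3)²]
  = √[4 + 16 + 9]
  = √29
  ≈ 5.385

5.385


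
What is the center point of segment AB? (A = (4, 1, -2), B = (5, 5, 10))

M = ((x₁+x₂)/2, (y₁+y₂)/2, (z₁+z₂)/2)
  = ((4 + 5)/2, (1 + 5)/2, (-2 + 10)/2)
  = (9/2, 6/2, 8/2)
  = (4.5, 3, 4)

(4.5, 3, 4)


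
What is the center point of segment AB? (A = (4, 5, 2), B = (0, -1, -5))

M = ((x₁+x₂)/2, (y₁+y₂)/2, (z₁+z₂)/2)
  = ((4 + 0)/2, (5 - 1)/2, (2 - 5)/2)
  = (4/2, 4/2, -3/2)
  = (2, 2, -1.5)

(2, 2, -1.5)


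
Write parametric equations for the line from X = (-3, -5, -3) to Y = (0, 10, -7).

Direction vector d = Y - X = (0 + 3, 10 + 5, -7 + 3) = (3, 15, -4)
Parametric form r = X + t·d:
x = -3 + 3t, y = -5 + 15t, z = -3 - 4t

x = -3 + 3t, y = -5 + 15t, z = -3 - 4t


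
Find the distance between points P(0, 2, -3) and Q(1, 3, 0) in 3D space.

d = √[(x₂-x₁)² + (y₂-y₁)² + (z₂-z₁)²]
  = √[1² + 1² + 3²]
  = √[1 + 1 + 9]
  = √11
  ≈ 3.317

3.317


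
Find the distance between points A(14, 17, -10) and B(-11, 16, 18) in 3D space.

d = √[(x₂-x₁)² + (y₂-y₁)² + (z₂-z₁)²]
  = √[(-25)² + (-1)² + 28²]
  = √[625 + 1 + 784]
  = √1410
  ≈ 37.55

37.55


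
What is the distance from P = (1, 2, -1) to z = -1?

distance = |a·x₀ + b·y₀ + c·z₀ - d| / √(a² + b² + c²)
  = |0·1 + 0·2 + 1·(-1) - (-1)| / √(0² + 0² + 1²)
  = |0 + 0 - 1 + 1| / √(0 + 0 + 1)
  = |0| / √1
  = 0 / 1
  ≈ 0

0


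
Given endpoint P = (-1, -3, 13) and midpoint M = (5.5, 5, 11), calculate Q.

Q = 2M - P
  = (2·5.5 - (-1), 2·5 - (-3), 2·11 - 13)
  = (11 + 1, 10 + 3, 22 - 13)
  = (12, 13, 9)

(12, 13, 9)


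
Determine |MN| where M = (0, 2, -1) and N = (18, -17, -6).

d = √[(x₂-x₁)² + (y₂-y₁)² + (z₂-z₁)²]
  = √[18² + (-19)² + (-5)²]
  = √[324 + 361 + 25]
  = √710
  ≈ 26.65

26.65


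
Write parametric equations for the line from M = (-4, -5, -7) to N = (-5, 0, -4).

Direction vector d = N - M = (-5 + 4, 0 + 5, -4 + 7) = (-1, 5, 3)
Parametric form r = M + t·d:
x = -4 - t, y = -5 + 5t, z = -7 + 3t

x = -4 - t, y = -5 + 5t, z = -7 + 3t


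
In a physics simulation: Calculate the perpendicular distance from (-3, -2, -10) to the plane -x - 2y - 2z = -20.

distance = |a·x₀ + b·y₀ + c·z₀ - d| / √(a² + b² + c²)
  = |(-1)·(-3) + (-2)·(-2) + (-2)·(-10) - (-20)| / √((-1)² + (-2)² + (-2)²)
  = |3 + 4 + 20 + 20| / √(1 + 4 + 4)
  = |47| / √9
  = 47 / 3
  ≈ 15.67

15.67


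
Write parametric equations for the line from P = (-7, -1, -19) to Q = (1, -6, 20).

Direction vector d = Q - P = (1 + 7, -6 + 1, 20 + 19) = (8, -5, 39)
Parametric form r = P + t·d:
x = -7 + 8t, y = -1 - 5t, z = -19 + 39t

x = -7 + 8t, y = -1 - 5t, z = -19 + 39t


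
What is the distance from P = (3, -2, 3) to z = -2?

distance = |a·x₀ + b·y₀ + c·z₀ - d| / √(a² + b² + c²)
  = |0·3 + 0·(-2) + 1·3 - (-2)| / √(0² + 0² + 1²)
  = |0 + 0 + 3 + 2| / √(0 + 0 + 1)
  = |5| / √1
  = 5 / 1
  ≈ 5

5


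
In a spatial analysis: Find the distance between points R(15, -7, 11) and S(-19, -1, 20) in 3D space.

d = √[(x₂-x₁)² + (y₂-y₁)² + (z₂-z₁)²]
  = √[(-34)² + 6² + 9²]
  = √[1156 + 36 + 81]
  = √1273
  ≈ 35.68

35.68


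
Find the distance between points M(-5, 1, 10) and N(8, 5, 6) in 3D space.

d = √[(x₂-x₁)² + (y₂-y₁)² + (z₂-z₁)²]
  = √[13² + 4² + (-4)²]
  = √[169 + 16 + 16]
  = √201
  ≈ 14.18

14.18


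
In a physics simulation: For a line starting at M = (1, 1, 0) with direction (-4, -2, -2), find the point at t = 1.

P(t) = M + t·d
  = (1 + (-4)·1, 1 + (-2)·1, 0 + (-2)·1)
  = (1 - 4, 1 - 2, 0 - 2)
  = (-3, -1, -2)

(-3, -1, -2)


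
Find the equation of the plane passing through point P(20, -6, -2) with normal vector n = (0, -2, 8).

The plane through P with normal n = (a, b, c) satisfies n·(r - P) = 0,
i.e. ax + by + cz = a·x₀ + b·y₀ + c·z₀.
d = 0·20 + (-2)·(-6) + 8·(-2)
  = 0 + 12 - 16
  = -4
Equation: -2y + 8z = -4

-2y + 8z = -4


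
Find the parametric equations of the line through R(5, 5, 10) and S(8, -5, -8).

Direction vector d = S - R = (8 - 5, -5 - 5, -8 - 10) = (3, -10, -18)
Parametric form r = R + t·d:
x = 5 + 3t, y = 5 - 10t, z = 10 - 18t

x = 5 + 3t, y = 5 - 10t, z = 10 - 18t


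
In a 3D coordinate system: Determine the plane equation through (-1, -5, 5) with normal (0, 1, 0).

The plane through P with normal n = (a, b, c) satisfies n·(r - P) = 0,
i.e. ax + by + cz = a·x₀ + b·y₀ + c·z₀.
d = 0·(-1) + 1·(-5) + 0·5
  = 0 - 5 + 0
  = -5
Equation: y = -5

y = -5


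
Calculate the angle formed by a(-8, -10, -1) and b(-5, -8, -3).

a·b = (-8)·(-5) + (-10)·(-8) + (-1)·(-3) = 40 + 80 + 3 = 123
|a| = √((-8)² + (-10)² + (-1)²) = √165 ≈ 12.85
|b| = √((-5)² + (-8)² + (-3)²) = √98 ≈ 9.899
cos θ = (a·b)/(|a||b|) = 123/(12.85·9.899) ≈ 0.9673
θ = arccos(0.9673) ≈ 14.7°

14.7°


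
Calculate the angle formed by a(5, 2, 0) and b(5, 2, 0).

a·b = 5·5 + 2·2 + 0·0 = 25 + 4 + 0 = 29
|a| = √(5² + 2² + 0²) = √29 ≈ 5.385
|b| = √(5² + 2² + 0²) = √29 ≈ 5.385
cos θ = (a·b)/(|a||b|) = 29/(5.385·5.385) ≈ 1
θ = arccos(1) ≈ 0°

0°


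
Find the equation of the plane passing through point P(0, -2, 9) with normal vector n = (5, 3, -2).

The plane through P with normal n = (a, b, c) satisfies n·(r - P) = 0,
i.e. ax + by + cz = a·x₀ + b·y₀ + c·z₀.
d = 5·0 + 3·(-2) + (-2)·9
  = 0 - 6 - 18
  = -24
Equation: 5x + 3y - 2z = -24

5x + 3y - 2z = -24


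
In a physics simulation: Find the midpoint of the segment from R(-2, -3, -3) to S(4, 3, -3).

M = ((x₁+x₂)/2, (y₁+y₂)/2, (z₁+z₂)/2)
  = ((-2 + 4)/2, (-3 + 3)/2, (-3 - 3)/2)
  = (2/2, 0/2, -6/2)
  = (1, 0, -3)

(1, 0, -3)


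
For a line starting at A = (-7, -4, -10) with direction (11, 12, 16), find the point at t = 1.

P(t) = A + t·d
  = (-7 + 11·1, -4 + 12·1, -10 + 16·1)
  = (-7 + 11, -4 + 12, -10 + 16)
  = (4, 8, 6)

(4, 8, 6)


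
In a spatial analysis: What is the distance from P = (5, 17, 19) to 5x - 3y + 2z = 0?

distance = |a·x₀ + b·y₀ + c·z₀ - d| / √(a² + b² + c²)
  = |5·5 + (-3)·17 + 2·19 - 0| / √(5² + (-3)² + 2²)
  = |25 - 51 + 38 + 0| / √(25 + 9 + 4)
  = |12| / √38
  = 12 / 6.164
  ≈ 1.947

1.947


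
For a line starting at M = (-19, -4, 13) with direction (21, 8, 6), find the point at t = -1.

P(t) = M + t·d
  = (-19 + 21·(-1), -4 + 8·(-1), 13 + 6·(-1))
  = (-19 - 21, -4 - 8, 13 - 6)
  = (-40, -12, 7)

(-40, -12, 7)


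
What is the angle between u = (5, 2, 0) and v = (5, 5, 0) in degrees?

u·v = 5·5 + 2·5 + 0·0 = 25 + 10 + 0 = 35
|u| = √(5² + 2² + 0²) = √29 ≈ 5.385
|v| = √(5² + 5² + 0²) = √50 ≈ 7.071
cos θ = (u·v)/(|u||v|) = 35/(5.385·7.071) ≈ 0.9191
θ = arccos(0.9191) ≈ 23.2°

23.2°


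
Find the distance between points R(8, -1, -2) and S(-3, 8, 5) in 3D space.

d = √[(x₂-x₁)² + (y₂-y₁)² + (z₂-z₁)²]
  = √[(-11)² + 9² + 7²]
  = √[121 + 81 + 49]
  = √251
  ≈ 15.84

15.84


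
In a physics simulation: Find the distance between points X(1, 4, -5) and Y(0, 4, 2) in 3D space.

d = √[(x₂-x₁)² + (y₂-y₁)² + (z₂-z₁)²]
  = √[(-1)² + 0² + 7²]
  = √[1 + 0 + 49]
  = √50
  ≈ 7.071

7.071


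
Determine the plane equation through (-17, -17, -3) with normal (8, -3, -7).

The plane through P with normal n = (a, b, c) satisfies n·(r - P) = 0,
i.e. ax + by + cz = a·x₀ + b·y₀ + c·z₀.
d = 8·(-17) + (-3)·(-17) + (-7)·(-3)
  = -136 + 51 + 21
  = -64
Equation: 8x - 3y - 7z = -64

8x - 3y - 7z = -64


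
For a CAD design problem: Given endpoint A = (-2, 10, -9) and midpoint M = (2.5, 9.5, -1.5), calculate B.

B = 2M - A
  = (2·2.5 - (-2), 2·9.5 - 10, 2·(-1.5) - (-9))
  = (5 + 2, 19 - 10, -3 + 9)
  = (7, 9, 6)

(7, 9, 6)


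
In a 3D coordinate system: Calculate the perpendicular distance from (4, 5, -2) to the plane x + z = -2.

distance = |a·x₀ + b·y₀ + c·z₀ - d| / √(a² + b² + c²)
  = |1·4 + 0·5 + 1·(-2) - (-2)| / √(1² + 0² + 1²)
  = |4 + 0 - 2 + 2| / √(1 + 0 + 1)
  = |4| / √2
  = 4 / 1.414
  ≈ 2.828

2.828


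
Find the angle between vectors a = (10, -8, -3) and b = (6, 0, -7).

a·b = 10·6 + (-8)·0 + (-3)·(-7) = 60 + 0 + 21 = 81
|a| = √(10² + (-8)² + (-3)²) = √173 ≈ 13.15
|b| = √(6² + 0² + (-7)²) = √85 ≈ 9.22
cos θ = (a·b)/(|a||b|) = 81/(13.15·9.22) ≈ 0.668
θ = arccos(0.668) ≈ 48.09°

48.09°


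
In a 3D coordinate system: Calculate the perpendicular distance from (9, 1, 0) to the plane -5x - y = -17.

distance = |a·x₀ + b·y₀ + c·z₀ - d| / √(a² + b² + c²)
  = |(-5)·9 + (-1)·1 + 0·0 - (-17)| / √((-5)² + (-1)² + 0²)
  = |-45 - 1 + 0 + 17| / √(25 + 1 + 0)
  = |-29| / √26
  = 29 / 5.099
  ≈ 5.687

5.687


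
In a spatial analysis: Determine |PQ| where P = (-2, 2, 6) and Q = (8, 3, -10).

d = √[(x₂-x₁)² + (y₂-y₁)² + (z₂-z₁)²]
  = √[10² + 1² + (-16)²]
  = √[100 + 1 + 256]
  = √357
  ≈ 18.89

18.89


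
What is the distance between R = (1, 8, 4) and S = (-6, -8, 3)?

d = √[(x₂-x₁)² + (y₂-y₁)² + (z₂-z₁)²]
  = √[(-7)² + (-16)² + (-1)²]
  = √[49 + 256 + 1]
  = √306
  ≈ 17.49

17.49


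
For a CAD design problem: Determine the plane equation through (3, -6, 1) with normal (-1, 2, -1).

The plane through P with normal n = (a, b, c) satisfies n·(r - P) = 0,
i.e. ax + by + cz = a·x₀ + b·y₀ + c·z₀.
d = (-1)·3 + 2·(-6) + (-1)·1
  = -3 - 12 - 1
  = -16
Equation: -x + 2y - z = -16

-x + 2y - z = -16


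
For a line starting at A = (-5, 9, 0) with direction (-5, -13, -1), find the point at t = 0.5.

P(t) = A + t·d
  = (-5 + (-5)·0.5, 9 + (-13)·0.5, 0 + (-1)·0.5)
  = (-5 - 2.5, 9 - 6.5, 0 - 0.5)
  = (-7.5, 2.5, -0.5)

(-7.5, 2.5, -0.5)


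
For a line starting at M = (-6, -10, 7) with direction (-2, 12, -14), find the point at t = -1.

P(t) = M + t·d
  = (-6 + (-2)·(-1), -10 + 12·(-1), 7 + (-14)·(-1))
  = (-6 + 2, -10 - 12, 7 + 14)
  = (-4, -22, 21)

(-4, -22, 21)


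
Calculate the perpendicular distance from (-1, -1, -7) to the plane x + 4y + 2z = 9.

distance = |a·x₀ + b·y₀ + c·z₀ - d| / √(a² + b² + c²)
  = |1·(-1) + 4·(-1) + 2·(-7) - 9| / √(1² + 4² + 2²)
  = |-1 - 4 - 14 - 9| / √(1 + 16 + 4)
  = |-28| / √21
  = 28 / 4.583
  ≈ 6.11

6.11


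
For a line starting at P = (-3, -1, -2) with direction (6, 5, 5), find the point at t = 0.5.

P(t) = P + t·d
  = (-3 + 6·0.5, -1 + 5·0.5, -2 + 5·0.5)
  = (-3 + 3, -1 + 2.5, -2 + 2.5)
  = (0, 1.5, 0.5)

(0, 1.5, 0.5)


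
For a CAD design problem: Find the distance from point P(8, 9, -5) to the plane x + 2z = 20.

distance = |a·x₀ + b·y₀ + c·z₀ - d| / √(a² + b² + c²)
  = |1·8 + 0·9 + 2·(-5) - 20| / √(1² + 0² + 2²)
  = |8 + 0 - 10 - 20| / √(1 + 0 + 4)
  = |-22| / √5
  = 22 / 2.236
  ≈ 9.839

9.839


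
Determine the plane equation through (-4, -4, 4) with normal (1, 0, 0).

The plane through P with normal n = (a, b, c) satisfies n·(r - P) = 0,
i.e. ax + by + cz = a·x₀ + b·y₀ + c·z₀.
d = 1·(-4) + 0·(-4) + 0·4
  = -4 + 0 + 0
  = -4
Equation: x = -4

x = -4


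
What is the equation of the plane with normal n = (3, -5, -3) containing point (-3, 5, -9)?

The plane through P with normal n = (a, b, c) satisfies n·(r - P) = 0,
i.e. ax + by + cz = a·x₀ + b·y₀ + c·z₀.
d = 3·(-3) + (-5)·5 + (-3)·(-9)
  = -9 - 25 + 27
  = -7
Equation: 3x - 5y - 3z = -7

3x - 5y - 3z = -7


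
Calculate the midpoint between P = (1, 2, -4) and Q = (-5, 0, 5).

M = ((x₁+x₂)/2, (y₁+y₂)/2, (z₁+z₂)/2)
  = ((1 - 5)/2, (2 + 0)/2, (-4 + 5)/2)
  = (-4/2, 2/2, 1/2)
  = (-2, 1, 0.5)

(-2, 1, 0.5)


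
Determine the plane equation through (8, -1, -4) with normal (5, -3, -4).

The plane through P with normal n = (a, b, c) satisfies n·(r - P) = 0,
i.e. ax + by + cz = a·x₀ + b·y₀ + c·z₀.
d = 5·8 + (-3)·(-1) + (-4)·(-4)
  = 40 + 3 + 16
  = 59
Equation: 5x - 3y - 4z = 59

5x - 3y - 4z = 59


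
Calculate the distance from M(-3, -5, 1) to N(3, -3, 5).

d = √[(x₂-x₁)² + (y₂-y₁)² + (z₂-z₁)²]
  = √[6² + 2² + 4²]
  = √[36 + 4 + 16]
  = √56
  ≈ 7.483

7.483


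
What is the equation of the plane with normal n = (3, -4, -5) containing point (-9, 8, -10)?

The plane through P with normal n = (a, b, c) satisfies n·(r - P) = 0,
i.e. ax + by + cz = a·x₀ + b·y₀ + c·z₀.
d = 3·(-9) + (-4)·8 + (-5)·(-10)
  = -27 - 32 + 50
  = -9
Equation: 3x - 4y - 5z = -9

3x - 4y - 5z = -9


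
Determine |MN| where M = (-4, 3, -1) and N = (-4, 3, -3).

d = √[(x₂-x₁)² + (y₂-y₁)² + (z₂-z₁)²]
  = √[0² + 0² + (-2)²]
  = √[0 + 0 + 4]
  = √4
  ≈ 2

2


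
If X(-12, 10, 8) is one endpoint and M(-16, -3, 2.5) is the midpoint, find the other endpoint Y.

Y = 2M - X
  = (2·(-16) - (-12), 2·(-3) - 10, 2·2.5 - 8)
  = (-32 + 12, -6 - 10, 5 - 8)
  = (-20, -16, -3)

(-20, -16, -3)


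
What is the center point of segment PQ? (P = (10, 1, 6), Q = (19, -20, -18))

M = ((x₁+x₂)/2, (y₁+y₂)/2, (z₁+z₂)/2)
  = ((10 + 19)/2, (1 - 20)/2, (6 - 18)/2)
  = (29/2, -19/2, -12/2)
  = (14.5, -9.5, -6)

(14.5, -9.5, -6)


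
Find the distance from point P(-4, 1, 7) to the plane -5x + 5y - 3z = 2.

distance = |a·x₀ + b·y₀ + c·z₀ - d| / √(a² + b² + c²)
  = |(-5)·(-4) + 5·1 + (-3)·7 - 2| / √((-5)² + 5² + (-3)²)
  = |20 + 5 - 21 - 2| / √(25 + 25 + 9)
  = |2| / √59
  = 2 / 7.681
  ≈ 0.2604

0.2604


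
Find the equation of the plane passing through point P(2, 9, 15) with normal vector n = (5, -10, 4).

The plane through P with normal n = (a, b, c) satisfies n·(r - P) = 0,
i.e. ax + by + cz = a·x₀ + b·y₀ + c·z₀.
d = 5·2 + (-10)·9 + 4·15
  = 10 - 90 + 60
  = -20
Equation: 5x - 10y + 4z = -20

5x - 10y + 4z = -20


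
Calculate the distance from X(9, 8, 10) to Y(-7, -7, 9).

d = √[(x₂-x₁)² + (y₂-y₁)² + (z₂-z₁)²]
  = √[(-16)² + (-15)² + (-1)²]
  = √[256 + 225 + 1]
  = √482
  ≈ 21.95

21.95


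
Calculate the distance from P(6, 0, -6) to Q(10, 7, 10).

d = √[(x₂-x₁)² + (y₂-y₁)² + (z₂-z₁)²]
  = √[4² + 7² + 16²]
  = √[16 + 49 + 256]
  = √321
  ≈ 17.92

17.92


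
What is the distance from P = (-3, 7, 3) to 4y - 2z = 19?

distance = |a·x₀ + b·y₀ + c·z₀ - d| / √(a² + b² + c²)
  = |0·(-3) + 4·7 + (-2)·3 - 19| / √(0² + 4² + (-2)²)
  = |0 + 28 - 6 - 19| / √(0 + 16 + 4)
  = |3| / √20
  = 3 / 4.472
  ≈ 0.6708

0.6708


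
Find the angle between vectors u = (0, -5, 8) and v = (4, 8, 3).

u·v = 0·4 + (-5)·8 + 8·3 = 0 - 40 + 24 = -16
|u| = √(0² + (-5)² + 8²) = √89 ≈ 9.434
|v| = √(4² + 8² + 3²) = √89 ≈ 9.434
cos θ = (u·v)/(|u||v|) = -16/(9.434·9.434) ≈ -0.1798
θ = arccos(-0.1798) ≈ 100.4°

100.4°


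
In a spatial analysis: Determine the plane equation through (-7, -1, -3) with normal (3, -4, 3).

The plane through P with normal n = (a, b, c) satisfies n·(r - P) = 0,
i.e. ax + by + cz = a·x₀ + b·y₀ + c·z₀.
d = 3·(-7) + (-4)·(-1) + 3·(-3)
  = -21 + 4 - 9
  = -26
Equation: 3x - 4y + 3z = -26

3x - 4y + 3z = -26


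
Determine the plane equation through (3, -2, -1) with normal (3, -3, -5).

The plane through P with normal n = (a, b, c) satisfies n·(r - P) = 0,
i.e. ax + by + cz = a·x₀ + b·y₀ + c·z₀.
d = 3·3 + (-3)·(-2) + (-5)·(-1)
  = 9 + 6 + 5
  = 20
Equation: 3x - 3y - 5z = 20

3x - 3y - 5z = 20


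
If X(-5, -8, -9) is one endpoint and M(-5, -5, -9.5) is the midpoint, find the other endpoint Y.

Y = 2M - X
  = (2·(-5) - (-5), 2·(-5) - (-8), 2·(-9.5) - (-9))
  = (-10 + 5, -10 + 8, -19 + 9)
  = (-5, -2, -10)

(-5, -2, -10)


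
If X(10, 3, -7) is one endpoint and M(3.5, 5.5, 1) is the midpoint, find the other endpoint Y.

Y = 2M - X
  = (2·3.5 - 10, 2·5.5 - 3, 2·1 - (-7))
  = (7 - 10, 11 - 3, 2 + 7)
  = (-3, 8, 9)

(-3, 8, 9)


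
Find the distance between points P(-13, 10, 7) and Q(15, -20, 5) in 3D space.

d = √[(x₂-x₁)² + (y₂-y₁)² + (z₂-z₁)²]
  = √[28² + (-30)² + (-2)²]
  = √[784 + 900 + 4]
  = √1688
  ≈ 41.09

41.09


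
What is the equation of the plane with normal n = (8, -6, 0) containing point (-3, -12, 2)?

The plane through P with normal n = (a, b, c) satisfies n·(r - P) = 0,
i.e. ax + by + cz = a·x₀ + b·y₀ + c·z₀.
d = 8·(-3) + (-6)·(-12) + 0·2
  = -24 + 72 + 0
  = 48
Equation: 8x - 6y = 48

8x - 6y = 48


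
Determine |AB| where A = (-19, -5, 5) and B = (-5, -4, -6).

d = √[(x₂-x₁)² + (y₂-y₁)² + (z₂-z₁)²]
  = √[14² + 1² + (-11)²]
  = √[196 + 1 + 121]
  = √318
  ≈ 17.83

17.83


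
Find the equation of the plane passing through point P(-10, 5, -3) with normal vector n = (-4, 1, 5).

The plane through P with normal n = (a, b, c) satisfies n·(r - P) = 0,
i.e. ax + by + cz = a·x₀ + b·y₀ + c·z₀.
d = (-4)·(-10) + 1·5 + 5·(-3)
  = 40 + 5 - 15
  = 30
Equation: -4x + y + 5z = 30

-4x + y + 5z = 30


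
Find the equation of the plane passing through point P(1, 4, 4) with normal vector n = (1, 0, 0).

The plane through P with normal n = (a, b, c) satisfies n·(r - P) = 0,
i.e. ax + by + cz = a·x₀ + b·y₀ + c·z₀.
d = 1·1 + 0·4 + 0·4
  = 1 + 0 + 0
  = 1
Equation: x = 1

x = 1


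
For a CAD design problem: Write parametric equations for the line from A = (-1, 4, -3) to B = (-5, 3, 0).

Direction vector d = B - A = (-5 + 1, 3 - 4, 0 + 3) = (-4, -1, 3)
Parametric form r = A + t·d:
x = -1 - 4t, y = 4 - t, z = -3 + 3t

x = -1 - 4t, y = 4 - t, z = -3 + 3t


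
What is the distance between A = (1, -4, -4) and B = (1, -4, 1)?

d = √[(x₂-x₁)² + (y₂-y₁)² + (z₂-z₁)²]
  = √[0² + 0² + 5²]
  = √[0 + 0 + 25]
  = √25
  ≈ 5

5


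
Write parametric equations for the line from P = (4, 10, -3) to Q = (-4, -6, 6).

Direction vector d = Q - P = (-4 - 4, -6 - 10, 6 + 3) = (-8, -16, 9)
Parametric form r = P + t·d:
x = 4 - 8t, y = 10 - 16t, z = -3 + 9t

x = 4 - 8t, y = 10 - 16t, z = -3 + 9t


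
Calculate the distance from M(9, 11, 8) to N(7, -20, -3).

d = √[(x₂-x₁)² + (y₂-y₁)² + (z₂-z₁)²]
  = √[(-2)² + (-31)² + (-11)²]
  = √[4 + 961 + 121]
  = √1086
  ≈ 32.95

32.95


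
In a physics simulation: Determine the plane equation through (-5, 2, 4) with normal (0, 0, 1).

The plane through P with normal n = (a, b, c) satisfies n·(r - P) = 0,
i.e. ax + by + cz = a·x₀ + b·y₀ + c·z₀.
d = 0·(-5) + 0·2 + 1·4
  = 0 + 0 + 4
  = 4
Equation: z = 4

z = 4


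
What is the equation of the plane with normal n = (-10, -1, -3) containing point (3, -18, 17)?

The plane through P with normal n = (a, b, c) satisfies n·(r - P) = 0,
i.e. ax + by + cz = a·x₀ + b·y₀ + c·z₀.
d = (-10)·3 + (-1)·(-18) + (-3)·17
  = -30 + 18 - 51
  = -63
Equation: -10x - y - 3z = -63

-10x - y - 3z = -63


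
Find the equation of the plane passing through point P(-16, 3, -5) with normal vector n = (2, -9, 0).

The plane through P with normal n = (a, b, c) satisfies n·(r - P) = 0,
i.e. ax + by + cz = a·x₀ + b·y₀ + c·z₀.
d = 2·(-16) + (-9)·3 + 0·(-5)
  = -32 - 27 + 0
  = -59
Equation: 2x - 9y = -59

2x - 9y = -59


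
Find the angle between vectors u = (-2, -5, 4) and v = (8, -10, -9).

u·v = (-2)·8 + (-5)·(-10) + 4·(-9) = -16 + 50 - 36 = -2
|u| = √((-2)² + (-5)² + 4²) = √45 ≈ 6.708
|v| = √(8² + (-10)² + (-9)²) = √245 ≈ 15.65
cos θ = (u·v)/(|u||v|) = -2/(6.708·15.65) ≈ -0.01905
θ = arccos(-0.01905) ≈ 91.09°

91.09°


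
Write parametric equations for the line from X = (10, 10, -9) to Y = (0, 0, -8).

Direction vector d = Y - X = (0 - 10, 0 - 10, -8 + 9) = (-10, -10, 1)
Parametric form r = X + t·d:
x = 10 - 10t, y = 10 - 10t, z = -9 + t

x = 10 - 10t, y = 10 - 10t, z = -9 + t


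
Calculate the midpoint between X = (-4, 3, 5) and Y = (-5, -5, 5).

M = ((x₁+x₂)/2, (y₁+y₂)/2, (z₁+z₂)/2)
  = ((-4 - 5)/2, (3 - 5)/2, (5 + 5)/2)
  = (-9/2, -2/2, 10/2)
  = (-4.5, -1, 5)

(-4.5, -1, 5)


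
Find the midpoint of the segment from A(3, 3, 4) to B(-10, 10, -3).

M = ((x₁+x₂)/2, (y₁+y₂)/2, (z₁+z₂)/2)
  = ((3 - 10)/2, (3 + 10)/2, (4 - 3)/2)
  = (-7/2, 13/2, 1/2)
  = (-3.5, 6.5, 0.5)

(-3.5, 6.5, 0.5)


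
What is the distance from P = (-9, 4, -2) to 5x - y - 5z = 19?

distance = |a·x₀ + b·y₀ + c·z₀ - d| / √(a² + b² + c²)
  = |5·(-9) + (-1)·4 + (-5)·(-2) - 19| / √(5² + (-1)² + (-5)²)
  = |-45 - 4 + 10 - 19| / √(25 + 1 + 25)
  = |-58| / √51
  = 58 / 7.141
  ≈ 8.122

8.122


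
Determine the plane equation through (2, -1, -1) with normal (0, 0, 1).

The plane through P with normal n = (a, b, c) satisfies n·(r - P) = 0,
i.e. ax + by + cz = a·x₀ + b·y₀ + c·z₀.
d = 0·2 + 0·(-1) + 1·(-1)
  = 0 + 0 - 1
  = -1
Equation: z = -1

z = -1


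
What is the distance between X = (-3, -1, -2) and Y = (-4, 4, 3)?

d = √[(x₂-x₁)² + (y₂-y₁)² + (z₂-z₁)²]
  = √[(-1)² + 5² + 5²]
  = √[1 + 25 + 25]
  = √51
  ≈ 7.141

7.141
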